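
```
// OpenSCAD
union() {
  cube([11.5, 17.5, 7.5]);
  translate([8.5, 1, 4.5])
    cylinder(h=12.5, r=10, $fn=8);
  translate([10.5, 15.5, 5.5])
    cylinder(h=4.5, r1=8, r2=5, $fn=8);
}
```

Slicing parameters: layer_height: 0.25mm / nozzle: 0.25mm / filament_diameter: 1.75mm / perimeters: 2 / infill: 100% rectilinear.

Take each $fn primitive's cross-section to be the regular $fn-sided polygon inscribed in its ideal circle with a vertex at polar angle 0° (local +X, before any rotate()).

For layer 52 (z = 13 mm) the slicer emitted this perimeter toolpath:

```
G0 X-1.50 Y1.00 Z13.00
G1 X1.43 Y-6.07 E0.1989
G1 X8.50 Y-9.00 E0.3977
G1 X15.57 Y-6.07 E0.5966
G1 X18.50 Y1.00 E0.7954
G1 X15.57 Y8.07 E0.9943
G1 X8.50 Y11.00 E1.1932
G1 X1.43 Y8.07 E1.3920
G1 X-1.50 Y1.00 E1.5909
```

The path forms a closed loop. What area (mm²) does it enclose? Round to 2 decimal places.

Apply the shoelace formula to the sequence of (X, Y) vertices; enclosed area = 282.80 mm².

282.80 mm²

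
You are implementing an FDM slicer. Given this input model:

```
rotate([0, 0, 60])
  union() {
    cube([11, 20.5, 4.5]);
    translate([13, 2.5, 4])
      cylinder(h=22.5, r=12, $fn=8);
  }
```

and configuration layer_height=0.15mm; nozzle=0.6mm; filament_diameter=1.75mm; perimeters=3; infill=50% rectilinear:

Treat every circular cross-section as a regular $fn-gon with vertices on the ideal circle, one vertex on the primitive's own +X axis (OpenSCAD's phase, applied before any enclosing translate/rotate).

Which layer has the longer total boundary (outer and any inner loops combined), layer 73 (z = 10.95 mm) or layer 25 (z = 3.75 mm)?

Layer 73 (z = 10.95): the cube is not intersected at this z (z outside [0, 4.5]); the r=12 cylinder at (13, 2.5) contributes a regular 8-gon of circumradius 12 (perimeter = 2·8·12.000·sin(180°/8) = 73.48 mm); Merging all regions: only the r=12 cylinder at (13, 2.5) is present, so the union is just that shape — boundary = 73.48 mm; (whole slice rotated 60° about Z — lengths, areas and connectivity unchanged). So its perimeter = 73.48 mm. Layer 25 (z = 3.75): the cube is present — its section is the full 11×20.5 rectangle (perimeter 63.00 mm); the cylinder at (13, 2.5) does not reach this height (z outside [4, 26.5]); Merging all regions: only the 11×20.5 cube is present, so the union is just that shape — boundary = 63.00 mm; (whole slice rotated 60° about Z — lengths, areas and connectivity unchanged). So its perimeter = 63.00 mm. Layer 73 is larger (73.48 vs 63.00 mm).

layer 73 (z = 10.95 mm)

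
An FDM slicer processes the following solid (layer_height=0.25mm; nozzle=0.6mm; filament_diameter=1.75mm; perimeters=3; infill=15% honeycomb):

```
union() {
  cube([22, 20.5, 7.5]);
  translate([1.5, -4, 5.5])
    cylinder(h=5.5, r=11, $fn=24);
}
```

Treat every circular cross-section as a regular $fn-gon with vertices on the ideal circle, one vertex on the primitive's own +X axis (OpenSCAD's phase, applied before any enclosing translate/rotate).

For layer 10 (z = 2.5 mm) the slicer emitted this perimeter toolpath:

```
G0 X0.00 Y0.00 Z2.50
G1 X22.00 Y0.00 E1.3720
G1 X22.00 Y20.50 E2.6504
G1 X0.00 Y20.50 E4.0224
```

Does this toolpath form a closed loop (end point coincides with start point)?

Start point (G0): (0.00, 0.00). End point (last G1): the path does not return to the start — open.

no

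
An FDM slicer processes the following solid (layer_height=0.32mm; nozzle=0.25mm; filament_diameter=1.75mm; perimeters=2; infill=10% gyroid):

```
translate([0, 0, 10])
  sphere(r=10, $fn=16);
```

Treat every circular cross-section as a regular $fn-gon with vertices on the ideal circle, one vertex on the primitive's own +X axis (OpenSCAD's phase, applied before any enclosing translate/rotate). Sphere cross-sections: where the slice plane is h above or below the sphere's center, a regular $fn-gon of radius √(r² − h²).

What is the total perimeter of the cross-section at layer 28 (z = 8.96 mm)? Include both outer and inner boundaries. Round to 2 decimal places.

At z = 8.96 mm: the r=10 sphere contributes a regular 16-gon of circumradius √(10²−1.04²) = 9.946 (perimeter = 2·16·9.946·sin(180°/16) = 62.09 mm). Overall, the cross-section is a single solid region. Total boundary length (outer) = 62.09 mm.

62.09 mm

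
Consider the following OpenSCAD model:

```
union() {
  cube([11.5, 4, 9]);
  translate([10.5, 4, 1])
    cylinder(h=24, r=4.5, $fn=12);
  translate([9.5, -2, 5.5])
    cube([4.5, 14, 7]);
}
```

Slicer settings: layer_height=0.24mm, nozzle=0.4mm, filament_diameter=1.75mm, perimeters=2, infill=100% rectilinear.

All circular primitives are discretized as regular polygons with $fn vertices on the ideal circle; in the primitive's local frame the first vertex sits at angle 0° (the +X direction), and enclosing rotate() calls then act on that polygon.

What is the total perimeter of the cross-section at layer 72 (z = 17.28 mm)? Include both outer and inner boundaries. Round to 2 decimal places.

At z = 17.28 mm: the cube does not reach this height (z outside [0, 9]); the cylinder at (10.5, 4): section is a regular 12-gon, circumradius r=4.5 (perimeter = 2·12·4.500·sin(180°/12) = 27.95 mm); the cube at (9.5, -2) does not reach this height (z outside [5.5, 12.5]); Taking the union: only the r=4.5 cylinder at (10.5, 4) is present, so the union is just that shape — boundary = 27.95 mm. Overall, the cross-section is a single solid region. Total boundary length (outer) = 27.95 mm.

27.95 mm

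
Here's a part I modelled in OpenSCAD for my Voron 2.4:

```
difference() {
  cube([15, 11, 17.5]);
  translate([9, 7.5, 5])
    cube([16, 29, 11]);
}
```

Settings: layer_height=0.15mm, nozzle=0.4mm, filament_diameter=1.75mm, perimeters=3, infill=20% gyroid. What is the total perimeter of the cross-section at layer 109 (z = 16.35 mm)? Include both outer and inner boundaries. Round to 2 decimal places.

52.00 mm

At z = 16.35 mm: the 15×11 cube contributes its full rectangle (perimeter 52.00 mm); the cube at (9, 7.5) is not intersected at this z (z outside [5, 16]); Taking the first minus the rest: none of the subtracted shapes is present at this height, so the 15×11 cube is unchanged — boundary = 52.00 mm. Overall, the cross-section is a single solid region. Total boundary length (outer) = 52.00 mm.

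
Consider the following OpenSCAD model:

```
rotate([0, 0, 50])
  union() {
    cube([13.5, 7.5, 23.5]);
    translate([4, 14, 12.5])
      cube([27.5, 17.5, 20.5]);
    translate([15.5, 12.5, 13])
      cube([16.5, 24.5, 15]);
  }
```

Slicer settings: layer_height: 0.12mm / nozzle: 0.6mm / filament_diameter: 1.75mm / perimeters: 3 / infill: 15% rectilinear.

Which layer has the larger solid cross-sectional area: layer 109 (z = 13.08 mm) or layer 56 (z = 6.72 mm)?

Layer 109 (z = 13.08): the cube (footprint 13.5×7.5) is included at this height (area 101.25 mm²); the 27.5×17.5 cube at (4, 14) contributes its full rectangle (area 481.25 mm²); the cube at (15.5, 12.5) (footprint 16.5×24.5) is included at this height (area 404.25 mm²); Taking the union: the regions partially overlap — summed areas 986.75 mm² minus the doubly-counted overlap 280.00 mm² gives 706.75 mm² — area = 706.75 mm²; (whole slice rotated 50° about Z — lengths, areas and connectivity unchanged). So its area = 706.75 mm². Layer 56 (z = 6.72): the cube (footprint 13.5×7.5) is included at this height (area 101.25 mm²); the cube at (4, 14) is absent (z outside [12.5, 33]); the cube at (15.5, 12.5) is absent (z outside [13, 28]); Merging all regions: only the 13.5×7.5 cube is present, so the union is just that shape — area = 101.25 mm²; (whole slice rotated 50° about Z — lengths, areas and connectivity unchanged). So its area = 101.25 mm². Layer 109 is larger (706.75 vs 101.25 mm²).

layer 109 (z = 13.08 mm)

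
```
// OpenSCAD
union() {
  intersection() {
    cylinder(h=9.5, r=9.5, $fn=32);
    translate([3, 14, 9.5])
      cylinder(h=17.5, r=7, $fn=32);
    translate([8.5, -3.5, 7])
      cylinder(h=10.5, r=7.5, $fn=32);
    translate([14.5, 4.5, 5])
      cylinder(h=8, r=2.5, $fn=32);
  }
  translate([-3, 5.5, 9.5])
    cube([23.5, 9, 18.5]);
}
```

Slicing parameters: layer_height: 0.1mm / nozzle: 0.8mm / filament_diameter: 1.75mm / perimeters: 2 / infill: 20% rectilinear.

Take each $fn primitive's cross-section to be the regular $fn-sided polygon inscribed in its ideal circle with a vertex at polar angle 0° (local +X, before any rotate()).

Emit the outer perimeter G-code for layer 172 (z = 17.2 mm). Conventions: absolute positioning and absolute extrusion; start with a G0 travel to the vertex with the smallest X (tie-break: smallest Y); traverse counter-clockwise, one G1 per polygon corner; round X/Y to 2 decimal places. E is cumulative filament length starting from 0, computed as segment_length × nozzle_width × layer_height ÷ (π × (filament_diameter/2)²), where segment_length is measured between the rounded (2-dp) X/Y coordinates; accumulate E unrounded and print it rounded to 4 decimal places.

G0 X-3.00 Y5.50 Z17.20
G1 X20.50 Y5.50 E0.7816
G1 X20.50 Y14.50 E1.0810
G1 X-3.00 Y14.50 E1.8626
G1 X-3.00 Y5.50 E2.1619

At z = 17.2 mm: the cylinder is absent (z outside [0, 9.5]); the cylinder at (3, 14): section is a regular 32-gon, circumradius r=7; the cylinder at (8.5, -3.5): section is a regular 32-gon, circumradius r=7.5; the cylinder at (14.5, 4.5) does not reach this height (z outside [5, 13]); Keeping only the common overlap: at least one operand is absent at this height, so nothing remains; the 23.5×9 cube at (-3, 5.5) contributes its full rectangle; Taking the union: only the 23.5×9 cube at (-3, 5.5) is present, so the union is just that shape — 1 connected region. The outline is a single polygon with 4 vertices. Extrusion per mm of travel: 0.8 × 0.1 / (π × 0.875²) = 0.033260. Accumulating E over each segment gives final E = 2.1619.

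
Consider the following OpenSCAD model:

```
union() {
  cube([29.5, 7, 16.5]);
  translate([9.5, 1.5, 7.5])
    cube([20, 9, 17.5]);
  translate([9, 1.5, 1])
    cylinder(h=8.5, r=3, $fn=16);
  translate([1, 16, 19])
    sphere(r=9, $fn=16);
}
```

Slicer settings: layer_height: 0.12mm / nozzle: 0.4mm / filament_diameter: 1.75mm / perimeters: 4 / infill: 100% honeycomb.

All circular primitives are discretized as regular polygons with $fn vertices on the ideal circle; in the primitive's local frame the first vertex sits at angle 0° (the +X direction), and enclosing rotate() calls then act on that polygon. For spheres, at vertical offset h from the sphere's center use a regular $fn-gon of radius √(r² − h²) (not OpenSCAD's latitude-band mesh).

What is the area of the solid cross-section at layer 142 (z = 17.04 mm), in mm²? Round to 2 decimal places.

416.22 mm²

At z = 17.04 mm: the cube is not intersected at this z (z outside [0, 16.5]); the cube at (9.5, 1.5) (footprint 20×9) is included at this height (area 180.00 mm²); the cylinder at (9, 1.5) is not intersected at this z (z outside [1, 9.5]); the r=9 sphere at (1, 16) slices to a regular 16-gon of circumradius 8.784 (√(r²−h²) with h=1.96 from center) (area = (16/2)·8.784²·sin(360°/16) = 236.22 mm²); Merging all regions: the 2 present regions are separate (no shared area or edge), so areas and boundary lengths simply add and each stays a separate island — area = 416.22 mm². Overall, the cross-section has 2 separate islands. Net area = 416.22 mm².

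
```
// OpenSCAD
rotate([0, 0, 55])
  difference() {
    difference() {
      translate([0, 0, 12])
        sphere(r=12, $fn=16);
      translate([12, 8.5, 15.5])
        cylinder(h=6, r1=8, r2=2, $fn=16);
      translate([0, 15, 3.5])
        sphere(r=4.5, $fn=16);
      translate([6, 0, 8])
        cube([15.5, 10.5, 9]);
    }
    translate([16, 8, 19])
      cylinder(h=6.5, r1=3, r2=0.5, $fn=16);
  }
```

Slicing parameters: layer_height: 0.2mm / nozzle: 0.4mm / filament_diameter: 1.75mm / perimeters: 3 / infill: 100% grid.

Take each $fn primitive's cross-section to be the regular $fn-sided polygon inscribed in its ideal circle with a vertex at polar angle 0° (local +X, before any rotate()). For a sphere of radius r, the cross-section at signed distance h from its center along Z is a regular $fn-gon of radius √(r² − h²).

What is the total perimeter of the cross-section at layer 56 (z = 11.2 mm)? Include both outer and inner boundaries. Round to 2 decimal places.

At z = 11.2 mm: the r=12 sphere slices to a regular 16-gon of circumradius 11.973 (√(r²−h²) with h=0.8 from center) (perimeter = 2·16·11.973·sin(180°/16) = 74.75 mm); the cone at (12, 8.5) does not reach this height (z outside [15.5, 21.5]); the sphere at (0, 15) does not reach this height (|z−center|=7.700 > r=4.5); the 15.5×10.5 cube at (6, 0) contributes its full rectangle (perimeter 52.00 mm); Taking the first minus the rest: starting from the r=12 sphere, the 15.5×10.5 cube at (6, 0) partially overlaps it — only the 41.94 mm² overlap (of its 162.75 mm²) is removed, clipping the outline — boundary = 78.53 mm; the cone at (16, 8) is not intersected at this z (z outside [19, 25.5]); Subtracting the remaining from the first: none of the subtracted shapes is present at this height, so the result so far is unchanged — boundary = 78.53 mm; (rotated 55° about Z; rotation is an isometry so areas/perimeters/island counts are preserved). Overall, the cross-section is a single solid region. Total boundary length (outer) = 78.53 mm.

78.53 mm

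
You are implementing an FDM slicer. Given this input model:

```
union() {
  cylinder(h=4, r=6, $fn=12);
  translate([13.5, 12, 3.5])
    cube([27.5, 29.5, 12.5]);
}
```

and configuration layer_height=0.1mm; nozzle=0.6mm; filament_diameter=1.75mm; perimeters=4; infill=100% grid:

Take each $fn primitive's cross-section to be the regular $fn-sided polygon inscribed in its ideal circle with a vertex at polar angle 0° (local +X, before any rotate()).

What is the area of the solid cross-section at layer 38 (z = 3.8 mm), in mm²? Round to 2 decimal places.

At z = 3.8 mm: the cylinder: section is a regular 12-gon, circumradius r=6 (area = (12/2)·6.000²·sin(360°/12) = 108.00 mm²); the cube at (13.5, 12) (footprint 27.5×29.5) is included at this height (area 811.25 mm²); Merging all regions: the 2 present regions are separate (no shared area or edge), so areas and boundary lengths simply add and each stays a separate island — area = 919.25 mm². Overall, the cross-section has 2 separate islands. Net area = 919.25 mm².

919.25 mm²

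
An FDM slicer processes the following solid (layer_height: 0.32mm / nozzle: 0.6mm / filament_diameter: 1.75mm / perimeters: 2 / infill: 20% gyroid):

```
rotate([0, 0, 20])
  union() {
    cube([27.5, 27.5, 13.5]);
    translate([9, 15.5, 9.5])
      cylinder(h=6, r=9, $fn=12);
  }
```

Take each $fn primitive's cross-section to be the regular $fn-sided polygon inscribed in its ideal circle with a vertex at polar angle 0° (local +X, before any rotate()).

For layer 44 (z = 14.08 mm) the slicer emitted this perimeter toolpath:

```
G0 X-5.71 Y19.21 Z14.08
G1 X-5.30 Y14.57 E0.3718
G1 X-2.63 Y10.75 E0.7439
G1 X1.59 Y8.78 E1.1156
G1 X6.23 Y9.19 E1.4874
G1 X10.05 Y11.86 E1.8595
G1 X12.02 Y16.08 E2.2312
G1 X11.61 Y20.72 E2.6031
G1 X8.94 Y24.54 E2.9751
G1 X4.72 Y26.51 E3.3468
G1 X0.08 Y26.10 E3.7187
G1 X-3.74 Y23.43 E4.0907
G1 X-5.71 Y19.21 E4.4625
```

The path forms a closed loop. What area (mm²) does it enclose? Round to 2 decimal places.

242.99 mm²

Apply the shoelace formula to the sequence of (X, Y) vertices; enclosed area = 242.99 mm².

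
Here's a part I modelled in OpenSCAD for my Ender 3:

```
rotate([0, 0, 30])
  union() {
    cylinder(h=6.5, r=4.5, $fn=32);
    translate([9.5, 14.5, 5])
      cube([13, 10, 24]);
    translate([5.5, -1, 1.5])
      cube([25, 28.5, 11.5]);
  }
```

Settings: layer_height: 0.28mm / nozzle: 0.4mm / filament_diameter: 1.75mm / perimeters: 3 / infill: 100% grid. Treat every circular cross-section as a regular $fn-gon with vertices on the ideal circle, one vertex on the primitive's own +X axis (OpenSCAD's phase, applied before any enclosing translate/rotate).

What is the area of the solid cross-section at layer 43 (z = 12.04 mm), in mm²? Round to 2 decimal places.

At z = 12.04 mm: the cylinder is absent (z outside [0, 6.5]); the 13×10 cube at (9.5, 14.5) contributes its full rectangle (area 130.00 mm²); the cube at (5.5, -1) (footprint 25×28.5) is included at this height (area 712.50 mm²); Taking the union: the 13×10 cube at (9.5, 14.5) lies entirely inside the 25×28.5 cube at (5.5, -1), so the union is just the 25×28.5 cube at (5.5, -1) — area = 712.50 mm²; (rotated 30° about Z; rotation is an isometry so areas/perimeters/island counts are preserved). Overall, the cross-section is a single solid region. Net area = 712.50 mm².

712.50 mm²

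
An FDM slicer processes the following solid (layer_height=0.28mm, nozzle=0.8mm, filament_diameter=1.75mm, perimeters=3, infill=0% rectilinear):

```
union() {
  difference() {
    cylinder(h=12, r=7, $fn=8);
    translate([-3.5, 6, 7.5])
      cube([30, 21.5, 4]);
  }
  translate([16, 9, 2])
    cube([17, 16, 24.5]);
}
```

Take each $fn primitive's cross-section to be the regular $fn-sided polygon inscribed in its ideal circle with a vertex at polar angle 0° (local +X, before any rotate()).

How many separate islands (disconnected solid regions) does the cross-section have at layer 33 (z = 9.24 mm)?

2

At z = 9.24 mm: the cylinder: section is a regular 8-gon, circumradius r=7; the cube at (-3.5, 6) is present — its section is the full 30×21.5 rectangle; After the difference (first − rest): starting from the r=7 cylinder, the 30×21.5 cube at (-3.5, 6) partially overlaps it — only the 2.41 mm² overlap (of its 645.00 mm²) is removed, clipping the outline — 1 connected region; the cube at (16, 9) (footprint 17×16) is included at this height; Combining (union): the 2 present regions are separate (no shared area or edge), so areas and boundary lengths simply add and each stays a separate island — 2 connected regions. Overall, the cross-section has 2 separate islands. Island count = 2.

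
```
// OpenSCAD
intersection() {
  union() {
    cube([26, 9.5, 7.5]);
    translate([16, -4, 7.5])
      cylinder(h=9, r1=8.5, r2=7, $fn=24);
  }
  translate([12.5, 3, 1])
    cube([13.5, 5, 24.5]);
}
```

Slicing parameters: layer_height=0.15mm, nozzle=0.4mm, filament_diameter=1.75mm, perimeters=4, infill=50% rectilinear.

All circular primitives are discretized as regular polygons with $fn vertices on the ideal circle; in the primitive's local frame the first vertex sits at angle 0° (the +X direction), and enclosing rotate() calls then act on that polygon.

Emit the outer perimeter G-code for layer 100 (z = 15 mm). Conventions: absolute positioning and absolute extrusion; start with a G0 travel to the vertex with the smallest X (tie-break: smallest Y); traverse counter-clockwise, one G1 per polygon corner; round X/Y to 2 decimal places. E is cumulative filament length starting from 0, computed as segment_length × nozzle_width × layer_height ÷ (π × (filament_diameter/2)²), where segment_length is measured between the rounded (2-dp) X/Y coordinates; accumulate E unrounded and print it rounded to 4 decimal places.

G0 X14.12 Y3.00 Z15.00
G1 X17.88 Y3.00 E0.0938
G1 X16.00 Y3.25 E0.1411
G1 X14.12 Y3.00 E0.1884

At z = 15 mm: the cube is absent (z outside [0, 7.5]); the cone at (16, -4): at t=0.833 of its height the radius interpolates to r₁+(r₂−r₁)t = 7.250, giving a regular 24-gon of that circumradius; Combining (union): only the cone at (16, -4) is present, so the union is just that shape — 1 connected region; the cube at (12.5, 3) (footprint 13.5×5) is included at this height; After intersecting: the 13.5×5 cube at (12.5, 3) partially overlaps the result so far; clipping to the common part keeps 0.47 mm² — 1 connected region. The outline is a single polygon with 3 vertices. Extrusion per mm of travel: 0.4 × 0.15 / (π × 0.875²) = 0.024945. Accumulating E over each segment gives final E = 0.1884.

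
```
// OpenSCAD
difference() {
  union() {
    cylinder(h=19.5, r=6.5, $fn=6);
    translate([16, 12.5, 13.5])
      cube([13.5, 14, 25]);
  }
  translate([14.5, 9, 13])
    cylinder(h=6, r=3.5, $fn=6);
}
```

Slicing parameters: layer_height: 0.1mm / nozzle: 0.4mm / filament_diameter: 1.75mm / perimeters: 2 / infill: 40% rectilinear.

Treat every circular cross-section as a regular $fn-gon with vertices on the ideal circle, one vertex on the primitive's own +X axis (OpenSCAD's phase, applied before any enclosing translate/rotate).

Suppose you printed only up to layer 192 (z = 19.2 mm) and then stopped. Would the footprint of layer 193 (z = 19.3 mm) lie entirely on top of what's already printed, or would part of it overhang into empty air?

entirely on top

Compare the two slices. At z = 19.2: the r=6.5 cylinder gives a regular 6-gon of circumradius 6.5 (constant along its height) (area = (6/2)·6.500²·sin(360°/6) = 109.77 mm²); the cube at (16, 12.5) (footprint 13.5×14) is included at this height (area 189.00 mm²); Combining (union): the 2 present regions are separate (no shared area or edge), so areas and boundary lengths simply add and each stays a separate island — area = 298.77 mm²; the cylinder at (14.5, 9) does not reach this height (z outside [13, 19]); Taking the first minus the rest: none of the subtracted shapes is present at this height, so that combined region is unchanged — area = 298.77 mm². At z = 19.3: the r=6.5 cylinder contributes a regular 6-gon of circumradius 6.5 (area = (6/2)·6.500²·sin(360°/6) = 109.77 mm²); the 13.5×14 cube at (16, 12.5) contributes its full rectangle (area 189.00 mm²); Taking the union: the 2 present regions are separate (no shared area or edge), so areas and boundary lengths simply add and each stays a separate island — area = 298.77 mm²; the cylinder at (14.5, 9) is absent (z outside [13, 19]); After the difference (first − rest): none of the subtracted shapes is present at this height, so the result so far is unchanged — area = 298.77 mm². Checking containment: the cross-section at z = 19.3 is a subset of the cross-section at z = 19.2.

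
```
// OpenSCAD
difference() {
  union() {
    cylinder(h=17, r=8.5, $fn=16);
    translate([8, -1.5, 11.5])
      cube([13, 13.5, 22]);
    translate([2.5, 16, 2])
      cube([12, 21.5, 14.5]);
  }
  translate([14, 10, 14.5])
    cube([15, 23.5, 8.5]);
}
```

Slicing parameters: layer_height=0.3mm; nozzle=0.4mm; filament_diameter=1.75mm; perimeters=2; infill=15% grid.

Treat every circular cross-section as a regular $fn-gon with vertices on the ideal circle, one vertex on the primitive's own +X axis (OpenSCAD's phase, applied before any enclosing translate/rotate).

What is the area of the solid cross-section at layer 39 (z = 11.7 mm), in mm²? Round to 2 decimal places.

653.54 mm²

At z = 11.7 mm: the r=8.5 cylinder gives a regular 16-gon of circumradius 8.5 (constant along its height) (area = (16/2)·8.500²·sin(360°/16) = 221.19 mm²); the cube at (8, -1.5) (footprint 13×13.5) is included at this height (area 175.50 mm²); the cube at (2.5, 16) (footprint 12×21.5) is included at this height (area 258.00 mm²); Combining (union): the regions partially overlap — summed areas 654.69 mm² minus the doubly-counted overlap 1.15 mm² gives 653.54 mm² — area = 653.54 mm²; the cube at (14, 10) is absent (z outside [14.5, 23]); After the difference (first − rest): none of the subtracted shapes is present at this height, so the result so far is unchanged — area = 653.54 mm². Overall, the cross-section has 2 separate islands. Net area = 653.54 mm².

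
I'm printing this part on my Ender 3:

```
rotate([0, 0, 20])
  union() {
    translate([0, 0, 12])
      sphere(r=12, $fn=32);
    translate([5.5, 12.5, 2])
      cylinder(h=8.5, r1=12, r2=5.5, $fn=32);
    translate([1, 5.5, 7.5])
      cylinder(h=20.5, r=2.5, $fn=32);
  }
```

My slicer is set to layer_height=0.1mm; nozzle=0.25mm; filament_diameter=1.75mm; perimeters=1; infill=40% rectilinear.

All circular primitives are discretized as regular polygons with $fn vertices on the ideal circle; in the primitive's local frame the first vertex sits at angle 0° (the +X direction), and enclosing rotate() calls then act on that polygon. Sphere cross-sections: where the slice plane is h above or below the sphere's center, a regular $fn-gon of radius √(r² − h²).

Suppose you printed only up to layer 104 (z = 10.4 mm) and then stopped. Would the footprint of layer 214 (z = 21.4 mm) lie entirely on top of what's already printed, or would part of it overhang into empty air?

Compare the two slices. At z = 10.4: the r=12 sphere slices to a regular 32-gon of circumradius 11.893 (√(r²−h²) with h=1.6 from center) (area = (32/2)·11.893²·sin(360°/32) = 441.50 mm²); the cone at (5.5, 12.5) contributes a regular 32-gon of circumradius 5.576 (interpolated between r1=12 and r2=5.5 at t=0.988) (area = (32/2)·5.576²·sin(360°/32) = 97.07 mm²); the r=2.5 cylinder at (1, 5.5) contributes a regular 32-gon of circumradius 2.5 (area = (32/2)·2.500²·sin(360°/32) = 19.51 mm²); Combining (union): the regions partially overlap — summed areas 558.07 mm² minus the doubly-counted overlap 44.69 mm² gives 513.38 mm² — area = 513.38 mm²; (rotated 20° about Z; rotation is an isometry so areas/perimeters/island counts are preserved). At z = 21.4: the sphere: section is a regular 32-gon, circumradius = √(r²−h²) = √(12²−9.4²) = 7.459 (area = (32/2)·7.459²·sin(360°/32) = 173.68 mm²); the cone at (5.5, 12.5) is not intersected at this z (z outside [2, 10.5]); the r=2.5 cylinder at (1, 5.5) gives a regular 32-gon of circumradius 2.5 (constant along its height) (area = (32/2)·2.500²·sin(360°/32) = 19.51 mm²); Merging all regions: the regions partially overlap — summed areas 193.19 mm² minus the doubly-counted overlap 17.77 mm² gives 175.42 mm² — area = 175.42 mm²; (rotated 20° about Z; rotation is an isometry so areas/perimeters/island counts are preserved). Checking containment: the cross-section at z = 21.4 is a subset of the cross-section at z = 10.4.

entirely on top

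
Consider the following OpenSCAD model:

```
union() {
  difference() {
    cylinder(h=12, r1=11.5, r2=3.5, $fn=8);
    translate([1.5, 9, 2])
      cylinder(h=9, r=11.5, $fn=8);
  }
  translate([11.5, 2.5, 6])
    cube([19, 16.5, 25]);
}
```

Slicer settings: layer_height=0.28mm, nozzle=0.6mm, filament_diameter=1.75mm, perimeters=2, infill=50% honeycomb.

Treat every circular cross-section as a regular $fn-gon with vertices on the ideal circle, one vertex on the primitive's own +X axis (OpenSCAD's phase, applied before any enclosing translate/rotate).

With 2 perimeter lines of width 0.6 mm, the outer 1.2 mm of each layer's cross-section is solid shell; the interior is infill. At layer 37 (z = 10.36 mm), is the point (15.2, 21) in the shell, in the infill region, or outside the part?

outside

At z = 10.36 mm: the cone: at t=0.863 of its height the radius interpolates to r₁+(r₂−r₁)t = 4.593, giving a regular 8-gon of that circumradius; the r=11.5 cylinder at (1.5, 9) gives a regular 8-gon of circumradius 11.5 (constant along its height); After the difference (first − rest): starting from the cone, the r=11.5 cylinder at (1.5, 9) partially overlaps it — only the 42.76 mm² overlap (of its 374.06 mm²) is removed, clipping the outline — 1 connected region; the cube at (11.5, 2.5) (footprint 19×16.5) is included at this height; Merging all regions: the 2 present regions are separate (no shared area or edge), so areas and boundary lengths simply add and each stays a separate island — 2 connected regions. Overall, the cross-section has 2 separate islands. The nearest boundary edge runs (11.50, 19.00)→(30.50, 19.00); distance from the point to it = 2.00 mm. The point is not inside any of the regions above, so it lies outside the cross-section (2.00 mm from the nearest boundary).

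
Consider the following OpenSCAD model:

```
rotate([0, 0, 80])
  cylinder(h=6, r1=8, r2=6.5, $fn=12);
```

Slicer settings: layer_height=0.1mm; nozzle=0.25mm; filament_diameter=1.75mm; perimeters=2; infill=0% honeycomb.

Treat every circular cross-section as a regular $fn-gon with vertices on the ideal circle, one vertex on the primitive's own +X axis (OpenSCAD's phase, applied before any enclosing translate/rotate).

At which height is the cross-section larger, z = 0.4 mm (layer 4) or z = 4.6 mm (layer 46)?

Layer 4 (z = 0.4): the cone contributes a regular 12-gon of circumradius 7.900 (interpolated between r1=8 and r2=6.5 at t=0.067) (area = (12/2)·7.900²·sin(360°/12) = 187.23 mm²); (rotated 80° about Z; rotation is an isometry so areas/perimeters/island counts are preserved). So its area = 187.23 mm². Layer 46 (z = 4.6): the cone contributes a regular 12-gon of circumradius 6.850 (interpolated between r1=8 and r2=6.5 at t=0.767) (area = (12/2)·6.850²·sin(360°/12) = 140.77 mm²); (whole slice rotated 80° about Z — lengths, areas and connectivity unchanged). So its area = 140.77 mm². Layer 4 is larger (187.23 vs 140.77 mm²).

layer 4 (z = 0.4 mm)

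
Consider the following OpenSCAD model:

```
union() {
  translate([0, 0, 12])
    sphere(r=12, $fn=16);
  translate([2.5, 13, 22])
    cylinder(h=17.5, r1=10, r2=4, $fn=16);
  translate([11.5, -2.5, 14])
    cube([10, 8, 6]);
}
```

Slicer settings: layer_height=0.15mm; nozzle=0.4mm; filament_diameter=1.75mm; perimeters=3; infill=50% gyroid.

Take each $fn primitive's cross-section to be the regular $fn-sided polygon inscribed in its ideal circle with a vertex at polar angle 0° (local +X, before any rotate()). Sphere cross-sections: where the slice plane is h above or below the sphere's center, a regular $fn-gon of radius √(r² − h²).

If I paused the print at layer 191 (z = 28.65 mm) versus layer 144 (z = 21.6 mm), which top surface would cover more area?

Layer 191 (z = 28.65): the sphere does not reach this height (|z−center|=16.650 > r=12); the cone at (2.5, 13) (r1=10→r2=4) has section circumradius 7.720 here — a regular 16-gon (area = (16/2)·7.720²·sin(360°/16) = 182.46 mm²); the cube at (11.5, -2.5) does not reach this height (z outside [14, 20]); Taking the union: only the cone at (2.5, 13) is present, so the union is just that shape — area = 182.46 mm². So its area = 182.46 mm². Layer 144 (z = 21.6): the sphere: section is a regular 16-gon, circumradius = √(r²−h²) = √(12²−9.6²) = 7.200 (area = (16/2)·7.200²·sin(360°/16) = 158.71 mm²); the cone at (2.5, 13) is not intersected at this z (z outside [22, 39.5]); the cube at (11.5, -2.5) is absent (z outside [14, 20]); Taking the union: only the r=12 sphere is present, so the union is just that shape — area = 158.71 mm². So its area = 158.71 mm². Layer 191 is larger (182.46 vs 158.71 mm²).

layer 191 (z = 28.65 mm)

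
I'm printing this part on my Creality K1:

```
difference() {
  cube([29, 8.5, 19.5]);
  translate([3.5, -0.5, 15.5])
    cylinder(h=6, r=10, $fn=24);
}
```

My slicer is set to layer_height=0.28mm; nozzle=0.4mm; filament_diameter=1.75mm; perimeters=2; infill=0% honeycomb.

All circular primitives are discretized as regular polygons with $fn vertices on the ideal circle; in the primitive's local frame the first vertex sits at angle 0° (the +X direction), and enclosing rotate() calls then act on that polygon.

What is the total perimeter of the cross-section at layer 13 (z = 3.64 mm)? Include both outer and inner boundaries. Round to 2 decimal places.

At z = 3.64 mm: the cube (footprint 29×8.5) is included at this height (perimeter 75.00 mm); the cylinder at (3.5, -0.5) is absent (z outside [15.5, 21.5]); After the difference (first − rest): none of the subtracted shapes is present at this height, so the 29×8.5 cube is unchanged — boundary = 75.00 mm. Overall, the cross-section is a single solid region. Total boundary length (outer) = 75.00 mm.

75.00 mm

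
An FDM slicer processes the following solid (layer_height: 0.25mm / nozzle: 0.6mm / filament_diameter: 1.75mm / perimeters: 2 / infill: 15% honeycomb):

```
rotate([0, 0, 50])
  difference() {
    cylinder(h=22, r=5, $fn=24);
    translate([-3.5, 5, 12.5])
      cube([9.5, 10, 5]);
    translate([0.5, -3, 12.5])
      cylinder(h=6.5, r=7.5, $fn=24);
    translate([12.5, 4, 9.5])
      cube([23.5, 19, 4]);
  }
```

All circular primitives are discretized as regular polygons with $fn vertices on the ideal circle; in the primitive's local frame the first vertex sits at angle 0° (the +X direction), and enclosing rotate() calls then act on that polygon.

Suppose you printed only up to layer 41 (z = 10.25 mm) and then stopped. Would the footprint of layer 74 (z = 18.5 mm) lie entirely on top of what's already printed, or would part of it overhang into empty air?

Compare the two slices. At z = 10.25: the r=5 cylinder contributes a regular 24-gon of circumradius 5 (area = (24/2)·5.000²·sin(360°/24) = 77.65 mm²); the cube at (-3.5, 5) is absent (z outside [12.5, 17.5]); the cylinder at (0.5, -3) does not reach this height (z outside [12.5, 19]); the cube at (12.5, 4) (footprint 23.5×19) is included at this height (area 446.50 mm²); Subtracting the remaining from the first: starting from the r=5 cylinder (77.65 mm²), the 23.5×19 cube at (12.5, 4) misses the remaining region (no effect) — area = 77.65 mm²; (rotated 50° about Z; rotation is an isometry so areas/perimeters/island counts are preserved). At z = 18.5: the cylinder: section is a regular 24-gon, circumradius r=5 (area = (24/2)·5.000²·sin(360°/24) = 77.65 mm²); the cube at (-3.5, 5) is absent (z outside [12.5, 17.5]); the cylinder at (0.5, -3): section is a regular 24-gon, circumradius r=7.5 (area = (24/2)·7.500²·sin(360°/24) = 174.70 mm²); the cube at (12.5, 4) is not intersected at this z (z outside [9.5, 13.5]); After the difference (first − rest): starting from the r=5 cylinder (77.65 mm²), the r=7.5 cylinder at (0.5, -3) partially overlaps it — only the 74.92 mm² overlap (of its 174.70 mm²) is removed, clipping the outline — area = 2.73 mm²; (rotated 50° about Z; rotation is an isometry so areas/perimeters/island counts are preserved). Checking containment: the cross-section at z = 18.5 is a subset of the cross-section at z = 10.25.

entirely on top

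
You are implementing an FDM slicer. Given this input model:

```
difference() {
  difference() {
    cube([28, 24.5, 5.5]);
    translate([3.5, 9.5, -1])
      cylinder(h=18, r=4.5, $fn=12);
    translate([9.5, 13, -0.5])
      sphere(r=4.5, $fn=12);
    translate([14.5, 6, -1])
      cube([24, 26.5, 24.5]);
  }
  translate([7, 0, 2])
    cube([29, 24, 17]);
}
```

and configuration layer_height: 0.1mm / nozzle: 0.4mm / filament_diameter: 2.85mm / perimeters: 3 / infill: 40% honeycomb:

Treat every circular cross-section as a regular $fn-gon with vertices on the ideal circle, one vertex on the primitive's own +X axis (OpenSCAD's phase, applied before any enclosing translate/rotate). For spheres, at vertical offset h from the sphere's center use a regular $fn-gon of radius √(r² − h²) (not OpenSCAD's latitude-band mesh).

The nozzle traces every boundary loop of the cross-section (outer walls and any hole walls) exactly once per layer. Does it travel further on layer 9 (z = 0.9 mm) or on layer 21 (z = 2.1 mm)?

layer 9 (z = 0.9 mm)

Layer 9 (z = 0.9): the cube is present — its section is the full 28×24.5 rectangle (perimeter 105.00 mm); the r=4.5 cylinder at (3.5, 9.5) contributes a regular 12-gon of circumradius 4.5 (perimeter = 2·12·4.500·sin(180°/12) = 27.95 mm); the r=4.5 sphere at (9.5, 13) contributes a regular 12-gon of circumradius √(4.5²−1.4²) = 4.277 (perimeter = 2·12·4.277·sin(180°/12) = 26.57 mm); the cube at (14.5, 6) (footprint 24×26.5) is included at this height (perimeter 101.00 mm); After the difference (first − rest): starting from the 28×24.5 cube, the r=4.5 cylinder at (3.5, 9.5) partially overlaps it — only the 57.45 mm² overlap (of its 60.75 mm²) is removed, clipping the outline; the r=4.5 sphere at (9.5, 13) partially overlaps it — only the 49.21 mm² overlap (of its 54.87 mm²) is removed, clipping the outline; the 24×26.5 cube at (14.5, 6) partially overlaps it — only the 249.75 mm² overlap (of its 636.00 mm²) is removed, clipping the outline — boundary = 137.50 mm; the cube at (7, 0) is not intersected at this z (z outside [2, 19]); Subtracting the remaining from the first: none of the subtracted shapes is present at this height, so that combined region is unchanged — boundary = 137.50 mm. So its perimeter = 137.50 mm. Layer 21 (z = 2.1): the cube is present — its section is the full 28×24.5 rectangle (perimeter 105.00 mm); the r=4.5 cylinder at (3.5, 9.5) gives a regular 12-gon of circumradius 4.5 (constant along its height) (perimeter = 2·12·4.500·sin(180°/12) = 27.95 mm); the r=4.5 sphere at (9.5, 13) contributes a regular 12-gon of circumradius √(4.5²−2.6²) = 3.673 (perimeter = 2·12·3.673·sin(180°/12) = 22.81 mm); the cube at (14.5, 6) (footprint 24×26.5) is included at this height (perimeter 101.00 mm); After the difference (first − rest): starting from the 28×24.5 cube, the r=4.5 cylinder at (3.5, 9.5) partially overlaps it — only the 57.45 mm² overlap (of its 60.75 mm²) is removed, clipping the outline; the r=4.5 sphere at (9.5, 13) partially overlaps it — only the 37.73 mm² overlap (of its 40.47 mm²) is removed, clipping the outline; the 24×26.5 cube at (14.5, 6) partially overlaps it — only the 249.75 mm² overlap (of its 636.00 mm²) is removed, clipping the outline — boundary = 136.15 mm; the cube at (7, 0) is present — its section is the full 29×24 rectangle (perimeter 106.00 mm); Subtracting the remaining from the first: starting from that combined region, the 29×24 cube at (7, 0) partially overlaps it — only the 222.23 mm² overlap (of its 696.00 mm²) is removed, clipping the outline — boundary = 81.47 mm. So its perimeter = 81.47 mm. Layer 9 is larger (137.50 vs 81.47 mm).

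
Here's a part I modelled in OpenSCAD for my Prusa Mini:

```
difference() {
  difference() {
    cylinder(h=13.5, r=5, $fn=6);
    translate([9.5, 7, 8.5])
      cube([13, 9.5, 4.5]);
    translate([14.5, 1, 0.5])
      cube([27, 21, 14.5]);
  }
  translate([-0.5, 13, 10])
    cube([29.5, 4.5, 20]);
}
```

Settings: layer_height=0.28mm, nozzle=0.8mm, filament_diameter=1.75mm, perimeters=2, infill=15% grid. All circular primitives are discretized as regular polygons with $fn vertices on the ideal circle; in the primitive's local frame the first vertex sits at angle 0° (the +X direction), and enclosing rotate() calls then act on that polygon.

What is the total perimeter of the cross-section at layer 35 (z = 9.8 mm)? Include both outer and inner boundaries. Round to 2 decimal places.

At z = 9.8 mm: the r=5 cylinder gives a regular 6-gon of circumradius 5 (constant along its height) (perimeter = 2·6·5.000·sin(180°/6) = 30.00 mm); the cube at (9.5, 7) is present — its section is the full 13×9.5 rectangle (perimeter 45.00 mm); the cube at (14.5, 1) (footprint 27×21) is included at this height (perimeter 96.00 mm); Subtracting the remaining from the first: starting from the r=5 cylinder, the 13×9.5 cube at (9.5, 7) misses the remaining region (no effect); the 27×21 cube at (14.5, 1) misses the remaining region (no effect) — boundary = 30.00 mm; the cube at (-0.5, 13) is absent (z outside [10, 30]); After the difference (first − rest): none of the subtracted shapes is present at this height, so the result so far is unchanged — boundary = 30.00 mm. Overall, the cross-section is a single solid region. Total boundary length (outer) = 30.00 mm.

30.00 mm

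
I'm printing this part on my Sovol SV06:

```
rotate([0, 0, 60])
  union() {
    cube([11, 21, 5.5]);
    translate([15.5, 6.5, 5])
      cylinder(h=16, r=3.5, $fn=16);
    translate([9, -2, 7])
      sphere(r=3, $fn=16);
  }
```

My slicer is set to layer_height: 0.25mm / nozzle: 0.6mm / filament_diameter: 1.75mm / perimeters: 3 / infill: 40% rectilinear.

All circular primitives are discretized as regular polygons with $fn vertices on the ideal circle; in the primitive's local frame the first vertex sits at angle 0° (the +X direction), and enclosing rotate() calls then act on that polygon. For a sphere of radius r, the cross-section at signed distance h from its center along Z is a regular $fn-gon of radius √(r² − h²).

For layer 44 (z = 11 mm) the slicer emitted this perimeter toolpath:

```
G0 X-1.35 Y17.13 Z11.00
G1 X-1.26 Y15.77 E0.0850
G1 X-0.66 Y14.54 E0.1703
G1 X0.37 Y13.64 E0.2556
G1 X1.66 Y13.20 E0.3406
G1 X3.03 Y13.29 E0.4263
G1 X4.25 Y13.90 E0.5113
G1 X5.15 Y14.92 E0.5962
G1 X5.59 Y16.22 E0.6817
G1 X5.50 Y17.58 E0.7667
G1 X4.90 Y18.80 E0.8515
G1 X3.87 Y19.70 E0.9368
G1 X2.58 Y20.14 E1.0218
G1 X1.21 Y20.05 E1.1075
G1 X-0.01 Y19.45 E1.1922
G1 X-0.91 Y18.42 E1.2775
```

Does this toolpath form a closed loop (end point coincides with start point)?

no

Start point (G0): (-1.35, 17.13). End point (last G1): the path does not return to the start — open.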